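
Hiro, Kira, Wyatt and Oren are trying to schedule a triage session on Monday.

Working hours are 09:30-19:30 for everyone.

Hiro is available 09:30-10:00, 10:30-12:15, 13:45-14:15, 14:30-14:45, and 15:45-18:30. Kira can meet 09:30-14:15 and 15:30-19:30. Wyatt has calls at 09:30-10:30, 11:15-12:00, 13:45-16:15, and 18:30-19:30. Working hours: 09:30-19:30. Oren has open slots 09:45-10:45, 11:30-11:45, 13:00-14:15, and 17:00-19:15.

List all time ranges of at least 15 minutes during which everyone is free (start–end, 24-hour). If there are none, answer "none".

10:30–10:45, 17:00–18:30

Wyatt free within 09:30–19:30: 10:30–11:15, 12:00–13:45, 16:15–18:30.
Hiro ∩ Kira: 09:30–10:00, 10:30–12:15, 13:45–14:15, 15:45–18:30.
Hiro ∩ Kira ∩ Wyatt: 10:30–11:15, 12:00–12:15, 16:15–18:30.
Hiro ∩ Kira ∩ Wyatt ∩ Oren: 10:30–10:45, 17:00–18:30.
Windows ≥ 15 min: 10:30–10:45, 17:00–18:30.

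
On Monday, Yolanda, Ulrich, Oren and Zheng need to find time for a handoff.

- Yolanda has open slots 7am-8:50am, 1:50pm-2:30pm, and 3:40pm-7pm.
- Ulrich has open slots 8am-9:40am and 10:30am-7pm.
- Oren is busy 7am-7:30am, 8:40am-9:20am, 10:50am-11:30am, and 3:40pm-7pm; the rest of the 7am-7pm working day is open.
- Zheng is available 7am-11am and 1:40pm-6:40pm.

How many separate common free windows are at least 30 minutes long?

Oren free within 07:00–19:00: 07:30–08:40, 09:20–10:50, 11:30–15:40.
Yolanda ∩ Ulrich: 08:00–08:50, 13:50–14:30, 15:40–19:00.
Yolanda ∩ Ulrich ∩ Oren: 08:00–08:40, 13:50–14:30.
Yolanda ∩ Ulrich ∩ Oren ∩ Zheng: 08:00–08:40, 13:50–14:30.
Windows ≥ 30 min: 08:00–08:40, 13:50–14:30.
That's 2 windows.

2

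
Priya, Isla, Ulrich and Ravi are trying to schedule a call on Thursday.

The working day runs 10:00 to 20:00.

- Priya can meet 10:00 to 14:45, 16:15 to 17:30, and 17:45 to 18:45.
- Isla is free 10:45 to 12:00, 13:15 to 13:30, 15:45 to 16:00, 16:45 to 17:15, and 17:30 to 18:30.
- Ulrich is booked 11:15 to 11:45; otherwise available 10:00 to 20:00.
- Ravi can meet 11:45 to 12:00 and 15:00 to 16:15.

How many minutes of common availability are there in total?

15 minutes

Ulrich free within 10:00–20:00: 10:00–11:15, 11:45–20:00.
Priya ∩ Isla: 10:45–12:00, 13:15–13:30, 16:45–17:15, 17:45–18:30.
Priya ∩ Isla ∩ Ulrich: 10:45–11:15, 11:45–12:00, 13:15–13:30, 16:45–17:15, 17:45–18:30.
Priya ∩ Isla ∩ Ulrich ∩ Ravi: 11:45–12:00.
Total common minutes: 15.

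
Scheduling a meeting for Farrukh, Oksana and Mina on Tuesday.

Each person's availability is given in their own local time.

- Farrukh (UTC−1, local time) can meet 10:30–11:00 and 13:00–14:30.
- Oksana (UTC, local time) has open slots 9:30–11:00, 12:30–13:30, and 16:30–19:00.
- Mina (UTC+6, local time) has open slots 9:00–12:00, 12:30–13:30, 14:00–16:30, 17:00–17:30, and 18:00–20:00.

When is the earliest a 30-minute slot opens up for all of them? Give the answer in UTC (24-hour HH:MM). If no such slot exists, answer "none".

none

Farrukh → UTC: 11:30–12:00, 14:00–15:30.
Oksana → UTC: 09:30–11:00, 12:30–13:30, 16:30–19:00.
Mina → UTC: 03:00–06:00, 06:30–07:30, 08:00–10:30, 11:00–11:30, 12:00–14:00.
Farrukh ∩ Oksana: (none).
Farrukh ∩ Oksana ∩ Mina: (none).
Windows ≥ 30 min: (none).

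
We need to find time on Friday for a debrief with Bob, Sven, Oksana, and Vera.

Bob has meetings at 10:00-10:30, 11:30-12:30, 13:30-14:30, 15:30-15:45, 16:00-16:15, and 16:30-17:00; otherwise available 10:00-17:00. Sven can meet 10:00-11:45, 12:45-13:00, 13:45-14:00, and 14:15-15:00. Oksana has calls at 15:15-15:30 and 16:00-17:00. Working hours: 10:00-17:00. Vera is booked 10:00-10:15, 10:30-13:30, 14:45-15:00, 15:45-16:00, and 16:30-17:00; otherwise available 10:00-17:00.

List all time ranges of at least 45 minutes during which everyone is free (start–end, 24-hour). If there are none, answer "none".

none

Bob free within 10:00–17:00: 10:30–11:30, 12:30–13:30, 14:30–15:30, 15:45–16:00, 16:15–16:30.
Oksana free within 10:00–17:00: 10:00–15:15, 15:30–16:00.
Vera free within 10:00–17:00: 10:15–10:30, 13:30–14:45, 15:00–15:45, 16:00–16:30.
Bob ∩ Sven: 10:30–11:30, 12:45–13:00, 14:30–15:00.
Bob ∩ Sven ∩ Oksana: 10:30–11:30, 12:45–13:00, 14:30–15:00.
Bob ∩ Sven ∩ Oksana ∩ Vera: 14:30–14:45.
Windows ≥ 45 min: (none).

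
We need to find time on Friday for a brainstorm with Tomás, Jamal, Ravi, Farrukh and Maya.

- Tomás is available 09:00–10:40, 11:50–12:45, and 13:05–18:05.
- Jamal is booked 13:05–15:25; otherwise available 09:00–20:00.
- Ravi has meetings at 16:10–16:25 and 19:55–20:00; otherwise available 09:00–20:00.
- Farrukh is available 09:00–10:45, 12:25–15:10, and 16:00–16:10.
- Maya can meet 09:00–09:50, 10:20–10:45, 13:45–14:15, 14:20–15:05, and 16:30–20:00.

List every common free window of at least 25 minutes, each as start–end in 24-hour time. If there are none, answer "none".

Jamal free within 09:00–20:00: 09:00–13:05, 15:25–20:00.
Ravi free within 09:00–20:00: 09:00–16:10, 16:25–19:55.
Tomás ∩ Jamal: 09:00–10:40, 11:50–12:45, 15:25–18:05.
Tomás ∩ Jamal ∩ Ravi: 09:00–10:40, 11:50–12:45, 15:25–16:10, 16:25–18:05.
Tomás ∩ Jamal ∩ Ravi ∩ Farrukh: 09:00–10:40, 12:25–12:45, 16:00–16:10.
Tomás ∩ Jamal ∩ Ravi ∩ Farrukh ∩ Maya: 09:00–09:50, 10:20–10:40.
Windows ≥ 25 min: 09:00–09:50.

09:00–09:50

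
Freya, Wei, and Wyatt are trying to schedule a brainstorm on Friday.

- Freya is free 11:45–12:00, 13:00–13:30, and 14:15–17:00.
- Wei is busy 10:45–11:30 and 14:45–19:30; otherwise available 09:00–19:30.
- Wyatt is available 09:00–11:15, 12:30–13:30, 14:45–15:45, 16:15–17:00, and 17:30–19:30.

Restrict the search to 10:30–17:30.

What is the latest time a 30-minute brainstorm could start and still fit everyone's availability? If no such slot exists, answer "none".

13:00

Wei free within 09:00–19:30: 09:00–10:45, 11:30–14:45.
Freya ∩ Wei: 11:45–12:00, 13:00–13:30, 14:15–14:45.
Freya ∩ Wei ∩ Wyatt: 13:00–13:30.
Restricted to 10:30–17:30: 13:00–13:30.
Windows ≥ 30 min: 13:00–13:30.
Latest start in the last window 13:00–13:30 is 13:30 − 30 min = 13:00.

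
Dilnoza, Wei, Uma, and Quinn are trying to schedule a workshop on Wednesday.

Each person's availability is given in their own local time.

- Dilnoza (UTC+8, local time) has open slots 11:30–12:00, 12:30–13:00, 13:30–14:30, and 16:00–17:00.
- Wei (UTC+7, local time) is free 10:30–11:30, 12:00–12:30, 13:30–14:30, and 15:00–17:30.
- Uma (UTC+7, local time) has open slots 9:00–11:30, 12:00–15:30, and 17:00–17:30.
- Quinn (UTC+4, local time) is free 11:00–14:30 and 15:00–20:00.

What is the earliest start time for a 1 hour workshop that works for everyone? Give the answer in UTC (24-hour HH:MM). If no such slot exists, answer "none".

Dilnoza → UTC: 03:30–04:00, 04:30–05:00, 05:30–06:30, 08:00–09:00.
Wei → UTC: 03:30–04:30, 05:00–05:30, 06:30–07:30, 08:00–10:30.
Uma → UTC: 02:00–04:30, 05:00–08:30, 10:00–10:30.
Quinn → UTC: 07:00–10:30, 11:00–16:00.
Dilnoza ∩ Wei: 03:30–04:00, 08:00–09:00.
Dilnoza ∩ Wei ∩ Uma: 03:30–04:00, 08:00–08:30.
Dilnoza ∩ Wei ∩ Uma ∩ Quinn: 08:00–08:30.
Windows ≥ 60 min: (none).

none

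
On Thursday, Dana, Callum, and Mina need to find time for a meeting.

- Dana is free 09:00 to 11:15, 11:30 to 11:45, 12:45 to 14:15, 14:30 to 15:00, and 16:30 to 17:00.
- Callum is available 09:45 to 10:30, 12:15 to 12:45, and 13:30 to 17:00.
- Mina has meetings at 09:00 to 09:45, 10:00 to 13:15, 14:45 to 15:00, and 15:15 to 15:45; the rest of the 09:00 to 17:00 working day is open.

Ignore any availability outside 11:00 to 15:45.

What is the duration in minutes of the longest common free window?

Mina free within 09:00–17:00: 09:45–10:00, 13:15–14:45, 15:00–15:15, 15:45–17:00.
Dana ∩ Callum: 09:45–10:30, 13:30–14:15, 14:30–15:00, 16:30–17:00.
Dana ∩ Callum ∩ Mina: 09:45–10:00, 13:30–14:15, 14:30–14:45, 16:30–17:00.
Restricted to 11:00–15:45: 13:30–14:15, 14:30–14:45.
Common window lengths: 45, 15 min; longest is 45.

45 minutes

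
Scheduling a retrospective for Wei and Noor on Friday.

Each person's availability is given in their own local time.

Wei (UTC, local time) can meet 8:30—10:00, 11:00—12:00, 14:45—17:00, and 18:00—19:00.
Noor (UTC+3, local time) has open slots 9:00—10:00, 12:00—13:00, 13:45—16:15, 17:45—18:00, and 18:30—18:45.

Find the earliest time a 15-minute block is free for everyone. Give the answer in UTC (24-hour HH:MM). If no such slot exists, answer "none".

Wei → UTC: 08:30–10:00, 11:00–12:00, 14:45–17:00, 18:00–19:00.
Noor → UTC: 06:00–07:00, 09:00–10:00, 10:45–13:15, 14:45–15:00, 15:30–15:45.
Wei ∩ Noor: 09:00–10:00, 11:00–12:00, 14:45–15:00, 15:30–15:45.
Windows ≥ 15 min: 09:00–10:00, 11:00–12:00, 14:45–15:00, 15:30–15:45.
Earliest such window starts at 09:00.

09:00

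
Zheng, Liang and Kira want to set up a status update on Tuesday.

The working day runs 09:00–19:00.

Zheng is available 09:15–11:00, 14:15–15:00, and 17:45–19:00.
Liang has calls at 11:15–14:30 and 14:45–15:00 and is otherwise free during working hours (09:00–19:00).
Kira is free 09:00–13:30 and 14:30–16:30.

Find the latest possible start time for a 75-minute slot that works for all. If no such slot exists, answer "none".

Liang free within 09:00–19:00: 09:00–11:15, 14:30–14:45, 15:00–19:00.
Zheng ∩ Liang: 09:15–11:00, 14:30–14:45, 17:45–19:00.
Zheng ∩ Liang ∩ Kira: 09:15–11:00, 14:30–14:45.
Windows ≥ 75 min: 09:15–11:00.
Latest start in the last window 09:15–11:00 is 11:00 − 75 min = 09:45.

09:45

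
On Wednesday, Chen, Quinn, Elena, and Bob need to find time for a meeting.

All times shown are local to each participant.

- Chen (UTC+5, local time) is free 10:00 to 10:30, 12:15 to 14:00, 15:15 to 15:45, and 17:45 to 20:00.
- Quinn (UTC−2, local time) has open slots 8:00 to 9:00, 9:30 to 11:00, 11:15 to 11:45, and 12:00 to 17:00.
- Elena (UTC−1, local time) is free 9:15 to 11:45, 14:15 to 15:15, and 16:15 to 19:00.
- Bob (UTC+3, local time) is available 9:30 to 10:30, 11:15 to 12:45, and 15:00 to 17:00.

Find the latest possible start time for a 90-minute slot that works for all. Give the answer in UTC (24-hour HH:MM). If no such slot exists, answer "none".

none

Chen → UTC: 05:00–05:30, 07:15–09:00, 10:15–10:45, 12:45–15:00.
Quinn → UTC: 10:00–11:00, 11:30–13:00, 13:15–13:45, 14:00–19:00.
Elena → UTC: 10:15–12:45, 15:15–16:15, 17:15–20:00.
Bob → UTC: 06:30–07:30, 08:15–09:45, 12:00–14:00.
Chen ∩ Quinn: 10:15–10:45, 12:45–13:00, 13:15–13:45, 14:00–15:00.
Chen ∩ Quinn ∩ Elena: 10:15–10:45.
Chen ∩ Quinn ∩ Elena ∩ Bob: (none).
Windows ≥ 90 min: (none).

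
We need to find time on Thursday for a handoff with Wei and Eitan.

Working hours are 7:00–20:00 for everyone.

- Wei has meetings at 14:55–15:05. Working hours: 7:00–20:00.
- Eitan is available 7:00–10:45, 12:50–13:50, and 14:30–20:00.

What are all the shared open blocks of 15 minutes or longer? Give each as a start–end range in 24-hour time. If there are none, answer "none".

07:00–10:45, 12:50–13:50, 14:30–14:55, 15:05–20:00

Wei free within 07:00–20:00: 07:00–14:55, 15:05–20:00.
Wei ∩ Eitan: 07:00–10:45, 12:50–13:50, 14:30–14:55, 15:05–20:00.
Windows ≥ 15 min: 07:00–10:45, 12:50–13:50, 14:30–14:55, 15:05–20:00.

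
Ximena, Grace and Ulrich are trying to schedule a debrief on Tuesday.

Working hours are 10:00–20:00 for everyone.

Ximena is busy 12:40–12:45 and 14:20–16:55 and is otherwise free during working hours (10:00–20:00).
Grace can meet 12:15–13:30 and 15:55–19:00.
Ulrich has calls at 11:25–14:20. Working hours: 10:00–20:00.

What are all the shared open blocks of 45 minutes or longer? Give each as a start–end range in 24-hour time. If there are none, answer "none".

16:55–19:00

Ximena free within 10:00–20:00: 10:00–12:40, 12:45–14:20, 16:55–20:00.
Ulrich free within 10:00–20:00: 10:00–11:25, 14:20–20:00.
Ximena ∩ Grace: 12:15–12:40, 12:45–13:30, 16:55–19:00.
Ximena ∩ Grace ∩ Ulrich: 16:55–19:00.
Windows ≥ 45 min: 16:55–19:00.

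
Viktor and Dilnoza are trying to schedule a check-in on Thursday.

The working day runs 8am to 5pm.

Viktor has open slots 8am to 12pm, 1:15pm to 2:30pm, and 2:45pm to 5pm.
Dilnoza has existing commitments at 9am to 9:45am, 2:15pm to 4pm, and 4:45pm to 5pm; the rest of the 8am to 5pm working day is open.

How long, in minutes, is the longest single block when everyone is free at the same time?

135 minutes

Dilnoza free within 08:00–17:00: 08:00–09:00, 09:45–14:15, 16:00–16:45.
Viktor ∩ Dilnoza: 08:00–09:00, 09:45–12:00, 13:15–14:15, 16:00–16:45.
Common window lengths: 60, 135, 60, 45 min; longest is 135.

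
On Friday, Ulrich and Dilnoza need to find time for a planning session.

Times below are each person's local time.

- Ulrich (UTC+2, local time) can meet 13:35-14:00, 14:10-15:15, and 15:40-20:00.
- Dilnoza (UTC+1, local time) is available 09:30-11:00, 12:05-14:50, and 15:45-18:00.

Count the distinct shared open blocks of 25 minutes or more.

3

Ulrich → UTC: 11:35–12:00, 12:10–13:15, 13:40–18:00.
Dilnoza → UTC: 08:30–10:00, 11:05–13:50, 14:45–17:00.
Ulrich ∩ Dilnoza: 11:35–12:00, 12:10–13:15, 13:40–13:50, 14:45–17:00.
Windows ≥ 25 min: 11:35–12:00, 12:10–13:15, 14:45–17:00.
That's 3 windows.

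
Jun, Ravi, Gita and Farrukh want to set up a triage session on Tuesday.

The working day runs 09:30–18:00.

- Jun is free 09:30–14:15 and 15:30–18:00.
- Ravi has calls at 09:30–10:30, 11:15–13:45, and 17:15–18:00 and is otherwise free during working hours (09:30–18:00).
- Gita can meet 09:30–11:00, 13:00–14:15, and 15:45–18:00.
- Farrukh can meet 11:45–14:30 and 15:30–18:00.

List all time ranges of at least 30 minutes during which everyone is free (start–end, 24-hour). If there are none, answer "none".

Ravi free within 09:30–18:00: 10:30–11:15, 13:45–17:15.
Jun ∩ Ravi: 10:30–11:15, 13:45–14:15, 15:30–17:15.
Jun ∩ Ravi ∩ Gita: 10:30–11:00, 13:45–14:15, 15:45–17:15.
Jun ∩ Ravi ∩ Gita ∩ Farrukh: 13:45–14:15, 15:45–17:15.
Windows ≥ 30 min: 13:45–14:15, 15:45–17:15.

13:45–14:15, 15:45–17:15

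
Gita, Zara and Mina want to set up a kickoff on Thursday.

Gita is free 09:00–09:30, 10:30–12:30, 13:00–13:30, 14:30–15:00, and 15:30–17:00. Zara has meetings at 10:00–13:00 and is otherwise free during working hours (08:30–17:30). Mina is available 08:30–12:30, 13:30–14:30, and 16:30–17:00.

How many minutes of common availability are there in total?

60 minutes

Zara free within 08:30–17:30: 08:30–10:00, 13:00–17:30.
Gita ∩ Zara: 09:00–09:30, 13:00–13:30, 14:30–15:00, 15:30–17:00.
Gita ∩ Zara ∩ Mina: 09:00–09:30, 16:30–17:00.
Total common minutes: 30 + 30 = 60.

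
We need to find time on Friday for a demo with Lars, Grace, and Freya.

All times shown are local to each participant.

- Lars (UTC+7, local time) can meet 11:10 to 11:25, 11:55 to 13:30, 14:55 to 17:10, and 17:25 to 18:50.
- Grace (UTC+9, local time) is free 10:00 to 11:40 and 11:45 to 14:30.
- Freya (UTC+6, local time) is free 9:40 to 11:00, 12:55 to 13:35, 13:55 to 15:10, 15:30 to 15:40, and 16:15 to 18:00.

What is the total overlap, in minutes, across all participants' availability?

Lars → UTC: 04:10–04:25, 04:55–06:30, 07:55–10:10, 10:25–11:50.
Grace → UTC: 01:00–02:40, 02:45–05:30.
Freya → UTC: 03:40–05:00, 06:55–07:35, 07:55–09:10, 09:30–09:40, 10:15–12:00.
Lars ∩ Grace: 04:10–04:25, 04:55–05:30.
Lars ∩ Grace ∩ Freya: 04:10–04:25, 04:55–05:00.
Total common minutes: 15 + 5 = 20.

20 minutes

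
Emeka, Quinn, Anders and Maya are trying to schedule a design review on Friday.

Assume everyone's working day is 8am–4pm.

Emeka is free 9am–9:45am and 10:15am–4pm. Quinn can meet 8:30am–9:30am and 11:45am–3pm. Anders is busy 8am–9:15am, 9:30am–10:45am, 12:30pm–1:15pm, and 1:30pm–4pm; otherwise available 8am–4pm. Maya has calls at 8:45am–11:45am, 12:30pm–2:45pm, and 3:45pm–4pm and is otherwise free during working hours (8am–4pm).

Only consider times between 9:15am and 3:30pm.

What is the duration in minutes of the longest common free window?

45 minutes

Anders free within 08:00–16:00: 09:15–09:30, 10:45–12:30, 13:15–13:30.
Maya free within 08:00–16:00: 08:00–08:45, 11:45–12:30, 14:45–15:45.
Emeka ∩ Quinn: 09:00–09:30, 11:45–15:00.
Emeka ∩ Quinn ∩ Anders: 09:15–09:30, 11:45–12:30, 13:15–13:30.
Emeka ∩ Quinn ∩ Anders ∩ Maya: 11:45–12:30.
Restricted to 09:15–15:30: 11:45–12:30.
Single common window of 45 minutes.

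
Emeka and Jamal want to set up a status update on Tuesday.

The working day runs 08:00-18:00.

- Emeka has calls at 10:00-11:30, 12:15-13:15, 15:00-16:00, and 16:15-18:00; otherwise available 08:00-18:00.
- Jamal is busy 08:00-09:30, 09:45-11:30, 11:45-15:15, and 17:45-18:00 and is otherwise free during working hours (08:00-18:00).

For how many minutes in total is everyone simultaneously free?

Emeka free within 08:00–18:00: 08:00–10:00, 11:30–12:15, 13:15–15:00, 16:00–16:15.
Jamal free within 08:00–18:00: 09:30–09:45, 11:30–11:45, 15:15–17:45.
Emeka ∩ Jamal: 09:30–09:45, 11:30–11:45, 16:00–16:15.
Total common minutes: 15 + 15 + 15 = 45.

45 minutes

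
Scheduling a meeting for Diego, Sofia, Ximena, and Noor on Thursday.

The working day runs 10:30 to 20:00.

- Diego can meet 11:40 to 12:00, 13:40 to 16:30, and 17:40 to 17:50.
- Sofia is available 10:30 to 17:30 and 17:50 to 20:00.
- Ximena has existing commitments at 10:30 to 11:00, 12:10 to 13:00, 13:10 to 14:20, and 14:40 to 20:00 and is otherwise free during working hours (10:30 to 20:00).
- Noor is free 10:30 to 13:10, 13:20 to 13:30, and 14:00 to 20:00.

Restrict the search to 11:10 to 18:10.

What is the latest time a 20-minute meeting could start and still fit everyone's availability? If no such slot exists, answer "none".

14:20

Ximena free within 10:30–20:00: 11:00–12:10, 13:00–13:10, 14:20–14:40.
Diego ∩ Sofia: 11:40–12:00, 13:40–16:30.
Diego ∩ Sofia ∩ Ximena: 11:40–12:00, 14:20–14:40.
Diego ∩ Sofia ∩ Ximena ∩ Noor: 11:40–12:00, 14:20–14:40.
Restricted to 11:10–18:10: 11:40–12:00, 14:20–14:40.
Windows ≥ 20 min: 11:40–12:00, 14:20–14:40.
Latest start in the last window 14:20–14:40 is 14:40 − 20 min = 14:20.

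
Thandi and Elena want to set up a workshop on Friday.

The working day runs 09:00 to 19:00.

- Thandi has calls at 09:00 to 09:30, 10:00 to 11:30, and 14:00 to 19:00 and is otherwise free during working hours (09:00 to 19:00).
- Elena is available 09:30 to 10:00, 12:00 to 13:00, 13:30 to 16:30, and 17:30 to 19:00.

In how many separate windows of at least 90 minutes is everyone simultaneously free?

Thandi free within 09:00–19:00: 09:30–10:00, 11:30–14:00.
Thandi ∩ Elena: 09:30–10:00, 12:00–13:00, 13:30–14:00.
Windows ≥ 90 min: (none).
That's 0 windows.

0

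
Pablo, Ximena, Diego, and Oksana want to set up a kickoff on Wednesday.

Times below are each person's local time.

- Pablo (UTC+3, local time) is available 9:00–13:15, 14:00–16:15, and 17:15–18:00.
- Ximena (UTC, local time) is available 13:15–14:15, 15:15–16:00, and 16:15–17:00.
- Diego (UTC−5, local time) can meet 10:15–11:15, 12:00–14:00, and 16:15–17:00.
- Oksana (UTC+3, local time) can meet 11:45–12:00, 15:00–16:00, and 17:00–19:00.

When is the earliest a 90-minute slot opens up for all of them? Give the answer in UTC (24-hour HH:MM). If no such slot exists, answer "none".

Pablo → UTC: 06:00–10:15, 11:00–13:15, 14:15–15:00.
Ximena → UTC: 13:15–14:15, 15:15–16:00, 16:15–17:00.
Diego → UTC: 15:15–16:15, 17:00–19:00, 21:15–22:00.
Oksana → UTC: 08:45–09:00, 12:00–13:00, 14:00–16:00.
Pablo ∩ Ximena: (none).
Pablo ∩ Ximena ∩ Diego: (none).
Pablo ∩ Ximena ∩ Diego ∩ Oksana: (none).
Windows ≥ 90 min: (none).

none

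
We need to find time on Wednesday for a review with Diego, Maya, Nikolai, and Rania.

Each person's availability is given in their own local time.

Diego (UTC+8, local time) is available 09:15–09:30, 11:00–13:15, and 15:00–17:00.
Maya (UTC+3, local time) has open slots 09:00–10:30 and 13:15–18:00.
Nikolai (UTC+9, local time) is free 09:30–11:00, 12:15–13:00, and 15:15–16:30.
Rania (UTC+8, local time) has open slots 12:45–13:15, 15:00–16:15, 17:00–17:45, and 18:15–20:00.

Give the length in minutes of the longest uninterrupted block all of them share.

30 minutes

Diego → UTC: 01:15–01:30, 03:00–05:15, 07:00–09:00.
Maya → UTC: 06:00–07:30, 10:15–15:00.
Nikolai → UTC: 00:30–02:00, 03:15–04:00, 06:15–07:30.
Rania → UTC: 04:45–05:15, 07:00–08:15, 09:00–09:45, 10:15–12:00.
Diego ∩ Maya: 07:00–07:30.
Diego ∩ Maya ∩ Nikolai: 07:00–07:30.
Diego ∩ Maya ∩ Nikolai ∩ Rania: 07:00–07:30.
Single common window of 30 minutes.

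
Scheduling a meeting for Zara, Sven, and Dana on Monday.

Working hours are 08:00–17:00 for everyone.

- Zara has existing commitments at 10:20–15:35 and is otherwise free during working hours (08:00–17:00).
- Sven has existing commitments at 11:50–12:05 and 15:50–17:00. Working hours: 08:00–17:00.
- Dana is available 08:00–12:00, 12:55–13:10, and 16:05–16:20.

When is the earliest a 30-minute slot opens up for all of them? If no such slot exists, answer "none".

Zara free within 08:00–17:00: 08:00–10:20, 15:35–17:00.
Sven free within 08:00–17:00: 08:00–11:50, 12:05–15:50.
Zara ∩ Sven: 08:00–10:20, 15:35–15:50.
Zara ∩ Sven ∩ Dana: 08:00–10:20.
Windows ≥ 30 min: 08:00–10:20.
Earliest such window starts at 08:00.

08:00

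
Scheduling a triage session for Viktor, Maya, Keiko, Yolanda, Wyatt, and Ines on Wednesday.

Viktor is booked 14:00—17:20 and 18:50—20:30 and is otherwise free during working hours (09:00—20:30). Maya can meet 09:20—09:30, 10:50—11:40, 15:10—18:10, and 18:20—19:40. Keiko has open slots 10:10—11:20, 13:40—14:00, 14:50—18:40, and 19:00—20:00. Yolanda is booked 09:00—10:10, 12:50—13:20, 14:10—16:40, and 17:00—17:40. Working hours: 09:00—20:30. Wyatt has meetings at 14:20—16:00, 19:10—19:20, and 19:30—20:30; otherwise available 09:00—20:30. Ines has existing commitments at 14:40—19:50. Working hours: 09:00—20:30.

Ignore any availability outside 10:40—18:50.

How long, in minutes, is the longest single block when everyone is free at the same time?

Viktor free within 09:00–20:30: 09:00–14:00, 17:20–18:50.
Yolanda free within 09:00–20:30: 10:10–12:50, 13:20–14:10, 16:40–17:00, 17:40–20:30.
Wyatt free within 09:00–20:30: 09:00–14:20, 16:00–19:10, 19:20–19:30.
Ines free within 09:00–20:30: 09:00–14:40, 19:50–20:30.
Viktor ∩ Maya: 09:20–09:30, 10:50–11:40, 17:20–18:10, 18:20–18:50.
Viktor ∩ Maya ∩ Keiko: 10:50–11:20, 17:20–18:10, 18:20–18:40.
Viktor ∩ Maya ∩ Keiko ∩ Yolanda: 10:50–11:20, 17:40–18:10, 18:20–18:40.
Viktor ∩ Maya ∩ Keiko ∩ Yolanda ∩ Wyatt: 10:50–11:20, 17:40–18:10, 18:20–18:40.
Viktor ∩ Maya ∩ Keiko ∩ Yolanda ∩ Wyatt ∩ Ines: 10:50–11:20.
Restricted to 10:40–18:50: 10:50–11:20.
Single common window of 30 minutes.

30 minutes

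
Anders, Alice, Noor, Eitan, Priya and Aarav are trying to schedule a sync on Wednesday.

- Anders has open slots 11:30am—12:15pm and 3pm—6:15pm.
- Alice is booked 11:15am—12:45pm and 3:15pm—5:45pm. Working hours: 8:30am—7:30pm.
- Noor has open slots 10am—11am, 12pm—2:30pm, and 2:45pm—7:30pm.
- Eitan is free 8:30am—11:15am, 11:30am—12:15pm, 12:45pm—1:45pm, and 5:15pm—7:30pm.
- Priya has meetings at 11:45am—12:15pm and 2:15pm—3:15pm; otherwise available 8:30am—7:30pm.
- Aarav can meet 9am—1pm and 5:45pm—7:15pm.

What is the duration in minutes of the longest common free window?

30 minutes

Alice free within 08:30–19:30: 08:30–11:15, 12:45–15:15, 17:45–19:30.
Priya free within 08:30–19:30: 08:30–11:45, 12:15–14:15, 15:15–19:30.
Anders ∩ Alice: 15:00–15:15, 17:45–18:15.
Anders ∩ Alice ∩ Noor: 15:00–15:15, 17:45–18:15.
Anders ∩ Alice ∩ Noor ∩ Eitan: 17:45–18:15.
Anders ∩ Alice ∩ Noor ∩ Eitan ∩ Priya: 17:45–18:15.
Anders ∩ Alice ∩ Noor ∩ Eitan ∩ Priya ∩ Aarav: 17:45–18:15.
Single common window of 30 minutes.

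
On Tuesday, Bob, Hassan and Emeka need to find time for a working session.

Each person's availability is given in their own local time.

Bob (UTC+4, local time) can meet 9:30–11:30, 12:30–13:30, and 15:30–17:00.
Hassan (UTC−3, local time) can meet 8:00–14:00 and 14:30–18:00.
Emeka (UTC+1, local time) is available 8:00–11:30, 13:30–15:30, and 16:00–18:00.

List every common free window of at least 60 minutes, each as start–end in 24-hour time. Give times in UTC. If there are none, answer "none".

none

Bob → UTC: 05:30–07:30, 08:30–09:30, 11:30–13:00.
Hassan → UTC: 11:00–17:00, 17:30–21:00.
Emeka → UTC: 07:00–10:30, 12:30–14:30, 15:00–17:00.
Bob ∩ Hassan: 11:30–13:00.
Bob ∩ Hassan ∩ Emeka: 12:30–13:00.
Windows ≥ 60 min: (none).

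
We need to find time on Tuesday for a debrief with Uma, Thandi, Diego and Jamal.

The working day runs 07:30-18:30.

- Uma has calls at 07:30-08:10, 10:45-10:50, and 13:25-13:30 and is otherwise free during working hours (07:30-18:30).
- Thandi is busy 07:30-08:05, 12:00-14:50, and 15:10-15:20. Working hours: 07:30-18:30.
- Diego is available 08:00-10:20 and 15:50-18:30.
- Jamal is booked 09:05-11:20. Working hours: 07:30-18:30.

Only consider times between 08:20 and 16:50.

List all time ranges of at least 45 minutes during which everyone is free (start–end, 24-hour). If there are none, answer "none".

Uma free within 07:30–18:30: 08:10–10:45, 10:50–13:25, 13:30–18:30.
Thandi free within 07:30–18:30: 08:05–12:00, 14:50–15:10, 15:20–18:30.
Jamal free within 07:30–18:30: 07:30–09:05, 11:20–18:30.
Uma ∩ Thandi: 08:10–10:45, 10:50–12:00, 14:50–15:10, 15:20–18:30.
Uma ∩ Thandi ∩ Diego: 08:10–10:20, 15:50–18:30.
Uma ∩ Thandi ∩ Diego ∩ Jamal: 08:10–09:05, 15:50–18:30.
Restricted to 08:20–16:50: 08:20–09:05, 15:50–16:50.
Windows ≥ 45 min: 08:20–09:05, 15:50–16:50.

08:20–09:05, 15:50–16:50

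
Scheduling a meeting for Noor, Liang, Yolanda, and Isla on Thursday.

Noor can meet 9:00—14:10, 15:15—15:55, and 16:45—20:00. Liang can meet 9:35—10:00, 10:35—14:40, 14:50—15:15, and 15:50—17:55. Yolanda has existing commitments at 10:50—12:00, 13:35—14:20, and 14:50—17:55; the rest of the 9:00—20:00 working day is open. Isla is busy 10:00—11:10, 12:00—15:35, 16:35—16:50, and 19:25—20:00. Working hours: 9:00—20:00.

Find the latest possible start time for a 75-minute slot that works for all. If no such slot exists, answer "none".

Yolanda free within 09:00–20:00: 09:00–10:50, 12:00–13:35, 14:20–14:50, 17:55–20:00.
Isla free within 09:00–20:00: 09:00–10:00, 11:10–12:00, 15:35–16:35, 16:50–19:25.
Noor ∩ Liang: 09:35–10:00, 10:35–14:10, 15:50–15:55, 16:45–17:55.
Noor ∩ Liang ∩ Yolanda: 09:35–10:00, 10:35–10:50, 12:00–13:35.
Noor ∩ Liang ∩ Yolanda ∩ Isla: 09:35–10:00.
Windows ≥ 75 min: (none).

none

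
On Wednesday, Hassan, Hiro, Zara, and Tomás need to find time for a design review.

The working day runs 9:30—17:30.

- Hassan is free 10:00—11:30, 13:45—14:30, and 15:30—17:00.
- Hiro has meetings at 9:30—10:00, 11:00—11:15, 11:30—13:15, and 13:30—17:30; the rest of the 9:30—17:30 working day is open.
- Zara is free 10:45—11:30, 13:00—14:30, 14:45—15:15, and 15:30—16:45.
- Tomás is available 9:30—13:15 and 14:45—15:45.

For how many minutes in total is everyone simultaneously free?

30 minutes

Hiro free within 09:30–17:30: 10:00–11:00, 11:15–11:30, 13:15–13:30.
Hassan ∩ Hiro: 10:00–11:00, 11:15–11:30.
Hassan ∩ Hiro ∩ Zara: 10:45–11:00, 11:15–11:30.
Hassan ∩ Hiro ∩ Zara ∩ Tomás: 10:45–11:00, 11:15–11:30.
Total common minutes: 15 + 15 = 30.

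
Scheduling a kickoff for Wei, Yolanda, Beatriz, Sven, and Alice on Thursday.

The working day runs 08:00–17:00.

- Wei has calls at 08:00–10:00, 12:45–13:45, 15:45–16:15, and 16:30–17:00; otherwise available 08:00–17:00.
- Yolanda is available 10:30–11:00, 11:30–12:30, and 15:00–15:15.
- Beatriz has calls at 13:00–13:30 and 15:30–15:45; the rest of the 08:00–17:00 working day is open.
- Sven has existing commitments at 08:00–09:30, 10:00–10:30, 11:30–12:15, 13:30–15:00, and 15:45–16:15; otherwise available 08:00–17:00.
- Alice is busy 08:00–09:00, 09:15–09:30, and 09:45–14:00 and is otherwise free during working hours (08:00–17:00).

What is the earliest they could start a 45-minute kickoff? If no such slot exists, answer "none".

none

Wei free within 08:00–17:00: 10:00–12:45, 13:45–15:45, 16:15–16:30.
Beatriz free within 08:00–17:00: 08:00–13:00, 13:30–15:30, 15:45–17:00.
Sven free within 08:00–17:00: 09:30–10:00, 10:30–11:30, 12:15–13:30, 15:00–15:45, 16:15–17:00.
Alice free within 08:00–17:00: 09:00–09:15, 09:30–09:45, 14:00–17:00.
Wei ∩ Yolanda: 10:30–11:00, 11:30–12:30, 15:00–15:15.
Wei ∩ Yolanda ∩ Beatriz: 10:30–11:00, 11:30–12:30, 15:00–15:15.
Wei ∩ Yolanda ∩ Beatriz ∩ Sven: 10:30–11:00, 12:15–12:30, 15:00–15:15.
Wei ∩ Yolanda ∩ Beatriz ∩ Sven ∩ Alice: 15:00–15:15.
Windows ≥ 45 min: (none).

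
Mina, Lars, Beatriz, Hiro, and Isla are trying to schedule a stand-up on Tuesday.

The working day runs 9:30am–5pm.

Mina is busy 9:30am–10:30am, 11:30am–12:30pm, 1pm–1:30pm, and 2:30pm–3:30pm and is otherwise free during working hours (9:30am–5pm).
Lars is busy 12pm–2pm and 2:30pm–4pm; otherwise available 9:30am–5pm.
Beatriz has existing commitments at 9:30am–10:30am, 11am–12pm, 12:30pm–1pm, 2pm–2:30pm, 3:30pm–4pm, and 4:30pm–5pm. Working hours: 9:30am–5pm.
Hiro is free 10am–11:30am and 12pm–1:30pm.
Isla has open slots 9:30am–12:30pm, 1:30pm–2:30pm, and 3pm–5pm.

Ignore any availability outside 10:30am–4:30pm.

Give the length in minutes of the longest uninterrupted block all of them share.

30 minutes

Mina free within 09:30–17:00: 10:30–11:30, 12:30–13:00, 13:30–14:30, 15:30–17:00.
Lars free within 09:30–17:00: 09:30–12:00, 14:00–14:30, 16:00–17:00.
Beatriz free within 09:30–17:00: 10:30–11:00, 12:00–12:30, 13:00–14:00, 14:30–15:30, 16:00–16:30.
Mina ∩ Lars: 10:30–11:30, 14:00–14:30, 16:00–17:00.
Mina ∩ Lars ∩ Beatriz: 10:30–11:00, 16:00–16:30.
Mina ∩ Lars ∩ Beatriz ∩ Hiro: 10:30–11:00.
Mina ∩ Lars ∩ Beatriz ∩ Hiro ∩ Isla: 10:30–11:00.
Restricted to 10:30–16:30: 10:30–11:00.
Single common window of 30 minutes.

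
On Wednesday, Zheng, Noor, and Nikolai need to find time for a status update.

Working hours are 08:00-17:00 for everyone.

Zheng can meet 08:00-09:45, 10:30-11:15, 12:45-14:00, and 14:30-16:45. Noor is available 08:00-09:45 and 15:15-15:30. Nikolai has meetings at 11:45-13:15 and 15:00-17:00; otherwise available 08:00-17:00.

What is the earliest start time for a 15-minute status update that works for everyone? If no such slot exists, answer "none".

08:00

Nikolai free within 08:00–17:00: 08:00–11:45, 13:15–15:00.
Zheng ∩ Noor: 08:00–09:45, 15:15–15:30.
Zheng ∩ Noor ∩ Nikolai: 08:00–09:45.
Windows ≥ 15 min: 08:00–09:45.
Earliest such window starts at 08:00.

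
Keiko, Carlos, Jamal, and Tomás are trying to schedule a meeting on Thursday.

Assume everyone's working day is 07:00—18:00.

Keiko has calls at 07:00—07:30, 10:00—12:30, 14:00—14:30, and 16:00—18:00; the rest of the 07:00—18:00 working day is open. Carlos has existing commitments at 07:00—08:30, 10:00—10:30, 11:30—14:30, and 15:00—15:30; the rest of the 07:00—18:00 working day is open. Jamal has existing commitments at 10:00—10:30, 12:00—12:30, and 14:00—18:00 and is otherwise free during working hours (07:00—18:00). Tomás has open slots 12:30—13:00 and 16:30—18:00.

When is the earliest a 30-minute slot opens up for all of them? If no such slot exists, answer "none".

Keiko free within 07:00–18:00: 07:30–10:00, 12:30–14:00, 14:30–16:00.
Carlos free within 07:00–18:00: 08:30–10:00, 10:30–11:30, 14:30–15:00, 15:30–18:00.
Jamal free within 07:00–18:00: 07:00–10:00, 10:30–12:00, 12:30–14:00.
Keiko ∩ Carlos: 08:30–10:00, 14:30–15:00, 15:30–16:00.
Keiko ∩ Carlos ∩ Jamal: 08:30–10:00.
Keiko ∩ Carlos ∩ Jamal ∩ Tomás: (none).
Windows ≥ 30 min: (none).

none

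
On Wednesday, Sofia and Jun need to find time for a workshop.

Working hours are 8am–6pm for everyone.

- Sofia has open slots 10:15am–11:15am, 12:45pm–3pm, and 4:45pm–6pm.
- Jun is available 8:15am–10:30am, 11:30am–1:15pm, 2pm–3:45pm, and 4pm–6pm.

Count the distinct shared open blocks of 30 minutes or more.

3

Sofia ∩ Jun: 10:15–10:30, 12:45–13:15, 14:00–15:00, 16:45–18:00.
Windows ≥ 30 min: 12:45–13:15, 14:00–15:00, 16:45–18:00.
That's 3 windows.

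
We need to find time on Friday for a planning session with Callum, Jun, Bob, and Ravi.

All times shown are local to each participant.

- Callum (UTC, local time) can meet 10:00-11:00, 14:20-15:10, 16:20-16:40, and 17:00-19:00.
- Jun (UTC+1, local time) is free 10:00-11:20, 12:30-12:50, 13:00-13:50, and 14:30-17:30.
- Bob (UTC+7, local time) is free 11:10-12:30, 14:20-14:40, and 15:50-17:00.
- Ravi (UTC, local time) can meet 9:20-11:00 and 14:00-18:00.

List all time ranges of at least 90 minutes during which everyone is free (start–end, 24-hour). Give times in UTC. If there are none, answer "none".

Callum → UTC: 10:00–11:00, 14:20–15:10, 16:20–16:40, 17:00–19:00.
Jun → UTC: 09:00–10:20, 11:30–11:50, 12:00–12:50, 13:30–16:30.
Bob → UTC: 04:10–05:30, 07:20–07:40, 08:50–10:00.
Ravi → UTC: 09:20–11:00, 14:00–18:00.
Callum ∩ Jun: 10:00–10:20, 14:20–15:10, 16:20–16:30.
Callum ∩ Jun ∩ Bob: (none).
Callum ∩ Jun ∩ Bob ∩ Ravi: (none).
Windows ≥ 90 min: (none).

none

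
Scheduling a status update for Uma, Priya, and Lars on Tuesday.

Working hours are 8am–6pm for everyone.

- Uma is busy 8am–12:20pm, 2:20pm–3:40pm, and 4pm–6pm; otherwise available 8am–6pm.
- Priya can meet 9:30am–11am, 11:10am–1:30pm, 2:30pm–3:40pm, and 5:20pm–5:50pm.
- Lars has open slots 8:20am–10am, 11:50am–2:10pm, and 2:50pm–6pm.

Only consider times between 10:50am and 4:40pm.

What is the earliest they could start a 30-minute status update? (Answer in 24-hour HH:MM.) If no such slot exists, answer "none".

Uma free within 08:00–18:00: 12:20–14:20, 15:40–16:00.
Uma ∩ Priya: 12:20–13:30.
Uma ∩ Priya ∩ Lars: 12:20–13:30.
Restricted to 10:50–16:40: 12:20–13:30.
Windows ≥ 30 min: 12:20–13:30.
Earliest such window starts at 12:20.

12:20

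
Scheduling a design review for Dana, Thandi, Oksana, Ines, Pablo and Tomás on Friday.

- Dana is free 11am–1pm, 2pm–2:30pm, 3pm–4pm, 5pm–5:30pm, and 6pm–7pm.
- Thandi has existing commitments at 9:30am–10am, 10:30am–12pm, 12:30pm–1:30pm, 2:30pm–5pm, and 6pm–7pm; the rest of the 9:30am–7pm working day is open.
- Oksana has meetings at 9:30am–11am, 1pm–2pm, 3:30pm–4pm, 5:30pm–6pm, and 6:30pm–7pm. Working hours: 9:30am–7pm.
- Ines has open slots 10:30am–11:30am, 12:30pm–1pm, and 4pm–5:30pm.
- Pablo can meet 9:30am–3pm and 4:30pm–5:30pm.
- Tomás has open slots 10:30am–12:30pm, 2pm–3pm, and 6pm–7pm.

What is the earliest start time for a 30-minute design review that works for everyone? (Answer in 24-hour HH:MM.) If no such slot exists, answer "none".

none

Thandi free within 09:30–19:00: 10:00–10:30, 12:00–12:30, 13:30–14:30, 17:00–18:00.
Oksana free within 09:30–19:00: 11:00–13:00, 14:00–15:30, 16:00–17:30, 18:00–18:30.
Dana ∩ Thandi: 12:00–12:30, 14:00–14:30, 17:00–17:30.
Dana ∩ Thandi ∩ Oksana: 12:00–12:30, 14:00–14:30, 17:00–17:30.
Dana ∩ Thandi ∩ Oksana ∩ Ines: 17:00–17:30.
Dana ∩ Thandi ∩ Oksana ∩ Ines ∩ Pablo: 17:00–17:30.
Dana ∩ Thandi ∩ Oksana ∩ Ines ∩ Pablo ∩ Tomás: (none).
Windows ≥ 30 min: (none).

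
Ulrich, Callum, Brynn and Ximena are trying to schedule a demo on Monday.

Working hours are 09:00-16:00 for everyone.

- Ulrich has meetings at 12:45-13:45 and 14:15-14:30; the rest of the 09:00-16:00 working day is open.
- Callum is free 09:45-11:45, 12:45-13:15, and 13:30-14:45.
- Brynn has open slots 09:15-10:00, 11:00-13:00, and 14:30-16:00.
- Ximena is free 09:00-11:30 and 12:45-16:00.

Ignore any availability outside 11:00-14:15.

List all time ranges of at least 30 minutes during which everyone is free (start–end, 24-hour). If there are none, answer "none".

Ulrich free within 09:00–16:00: 09:00–12:45, 13:45–14:15, 14:30–16:00.
Ulrich ∩ Callum: 09:45–11:45, 13:45–14:15, 14:30–14:45.
Ulrich ∩ Callum ∩ Brynn: 09:45–10:00, 11:00–11:45, 14:30–14:45.
Ulrich ∩ Callum ∩ Brynn ∩ Ximena: 09:45–10:00, 11:00–11:30, 14:30–14:45.
Restricted to 11:00–14:15: 11:00–11:30.
Windows ≥ 30 min: 11:00–11:30.

11:00–11:30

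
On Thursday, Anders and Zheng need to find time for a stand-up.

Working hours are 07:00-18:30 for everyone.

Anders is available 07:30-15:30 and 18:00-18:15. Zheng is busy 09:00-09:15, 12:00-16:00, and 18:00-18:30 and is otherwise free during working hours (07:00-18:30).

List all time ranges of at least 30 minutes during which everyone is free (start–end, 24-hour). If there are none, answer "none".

Zheng free within 07:00–18:30: 07:00–09:00, 09:15–12:00, 16:00–18:00.
Anders ∩ Zheng: 07:30–09:00, 09:15–12:00.
Windows ≥ 30 min: 07:30–09:00, 09:15–12:00.

07:30–09:00, 09:15–12:00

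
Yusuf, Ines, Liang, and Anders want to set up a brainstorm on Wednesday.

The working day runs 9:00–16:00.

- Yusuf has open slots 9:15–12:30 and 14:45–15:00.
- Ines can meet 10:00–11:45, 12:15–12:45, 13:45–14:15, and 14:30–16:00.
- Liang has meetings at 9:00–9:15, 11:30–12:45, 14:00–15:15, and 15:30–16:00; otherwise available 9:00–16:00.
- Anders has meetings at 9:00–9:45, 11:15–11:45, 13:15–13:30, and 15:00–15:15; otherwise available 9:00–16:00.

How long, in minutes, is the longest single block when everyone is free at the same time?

Liang free within 09:00–16:00: 09:15–11:30, 12:45–14:00, 15:15–15:30.
Anders free within 09:00–16:00: 09:45–11:15, 11:45–13:15, 13:30–15:00, 15:15–16:00.
Yusuf ∩ Ines: 10:00–11:45, 12:15–12:30, 14:45–15:00.
Yusuf ∩ Ines ∩ Liang: 10:00–11:30.
Yusuf ∩ Ines ∩ Liang ∩ Anders: 10:00–11:15.
Single common window of 75 minutes.

75 minutes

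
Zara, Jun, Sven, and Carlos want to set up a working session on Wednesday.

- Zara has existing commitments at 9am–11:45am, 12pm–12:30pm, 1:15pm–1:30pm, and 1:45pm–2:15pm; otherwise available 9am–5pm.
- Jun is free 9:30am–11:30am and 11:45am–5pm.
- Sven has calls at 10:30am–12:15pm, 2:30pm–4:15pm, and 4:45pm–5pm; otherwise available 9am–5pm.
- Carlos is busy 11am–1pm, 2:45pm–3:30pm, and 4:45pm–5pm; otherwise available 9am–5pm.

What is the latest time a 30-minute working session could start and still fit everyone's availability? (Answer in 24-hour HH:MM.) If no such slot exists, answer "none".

Zara free within 09:00–17:00: 11:45–12:00, 12:30–13:15, 13:30–13:45, 14:15–17:00.
Sven free within 09:00–17:00: 09:00–10:30, 12:15–14:30, 16:15–16:45.
Carlos free within 09:00–17:00: 09:00–11:00, 13:00–14:45, 15:30–16:45.
Zara ∩ Jun: 11:45–12:00, 12:30–13:15, 13:30–13:45, 14:15–17:00.
Zara ∩ Jun ∩ Sven: 12:30–13:15, 13:30–13:45, 14:15–14:30, 16:15–16:45.
Zara ∩ Jun ∩ Sven ∩ Carlos: 13:00–13:15, 13:30–13:45, 14:15–14:30, 16:15–16:45.
Windows ≥ 30 min: 16:15–16:45.
Latest start in the last window 16:15–16:45 is 16:45 − 30 min = 16:15.

16:15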